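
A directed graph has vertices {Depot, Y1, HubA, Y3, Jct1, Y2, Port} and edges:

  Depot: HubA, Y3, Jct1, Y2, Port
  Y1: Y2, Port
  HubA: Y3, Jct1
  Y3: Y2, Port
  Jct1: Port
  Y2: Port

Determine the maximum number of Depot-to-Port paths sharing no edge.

Assign every edge capacity 1; by Menger, the answer equals the max flow.
Path Depot→Port (+1); total 1.
Path Depot→Y3→Port (+1); total 2.
Path Depot→Jct1→Port (+1); total 3.
Path Depot→Y2→Port (+1); total 4.
No residual Depot→Port path; max flow = 4.
Certifying cut of size 4: {Depot→Port, Jct1→Port, Y2→Port, Y3→Port}.

4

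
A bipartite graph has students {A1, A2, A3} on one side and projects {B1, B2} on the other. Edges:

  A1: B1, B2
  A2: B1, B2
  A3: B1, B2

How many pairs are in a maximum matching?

2

Unit-capacity flow: source→left, listed edges, right→sink; max matching = max flow.
Augmenting path A1→B1 (+1); matched 1.
Augmenting path A2→B2 (+1); matched 2.
No augmenting path remains; maximum matching = 2.
König certificate: {B1, B2} is a vertex cover of size 2 (every listed pair touches it), so no matching can be larger.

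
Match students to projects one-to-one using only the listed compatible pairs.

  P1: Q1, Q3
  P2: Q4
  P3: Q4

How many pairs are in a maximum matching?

2

Unit-capacity flow: source→left, listed edges, right→sink; max matching = max flow.
Augmenting path P1→Q1 (+1); matched 1.
Augmenting path P2→Q4 (+1); matched 2.
No augmenting path remains; maximum matching = 2.
König certificate: {P1, Q4} is a vertex cover of size 2 (every listed pair touches it), so no matching can be larger.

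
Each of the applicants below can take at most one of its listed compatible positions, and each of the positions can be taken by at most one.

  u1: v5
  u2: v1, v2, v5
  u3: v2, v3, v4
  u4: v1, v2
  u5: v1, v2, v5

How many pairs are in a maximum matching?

Unit-capacity flow: source→left, listed edges, right→sink; max matching = max flow.
Augmenting path u1→v5 (+1); matched 1.
Augmenting path u2→v1 (+1); matched 2.
Augmenting path u3→v2 (+1); matched 3.
Augmenting path u4→v2→u3→v3 (+1); matched 4.
No augmenting path remains; maximum matching = 4.
König certificate: {u3, v1, v2, v5} is a vertex cover of size 4 (every listed pair touches it), so no matching can be larger.

4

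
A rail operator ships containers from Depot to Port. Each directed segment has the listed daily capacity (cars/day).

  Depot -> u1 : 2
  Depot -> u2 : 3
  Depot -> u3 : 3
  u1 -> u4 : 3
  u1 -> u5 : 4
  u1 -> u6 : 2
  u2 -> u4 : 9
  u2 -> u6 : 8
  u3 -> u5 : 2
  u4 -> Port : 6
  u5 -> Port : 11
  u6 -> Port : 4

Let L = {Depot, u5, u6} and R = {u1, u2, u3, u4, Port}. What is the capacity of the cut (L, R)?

23

Edges leaving {Depot, u5, u6}: Depot→u1 (2), Depot→u2 (3), Depot→u3 (3), u5→Port (11), u6→Port (4).
Cut capacity = 2 + 3 + 3 + 11 + 4 = 23.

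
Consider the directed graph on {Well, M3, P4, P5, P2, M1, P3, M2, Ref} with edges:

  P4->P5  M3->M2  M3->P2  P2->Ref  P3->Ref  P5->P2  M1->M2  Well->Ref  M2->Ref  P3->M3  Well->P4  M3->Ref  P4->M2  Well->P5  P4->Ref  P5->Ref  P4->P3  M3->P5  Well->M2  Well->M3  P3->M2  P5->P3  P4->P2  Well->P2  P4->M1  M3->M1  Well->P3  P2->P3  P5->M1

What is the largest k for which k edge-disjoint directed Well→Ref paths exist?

Assign every edge capacity 1; by Menger, the answer equals the max flow.
Path Well→Ref (+1); total 1.
Path Well→M3→Ref (+1); total 2.
Path Well→P4→Ref (+1); total 3.
Path Well→P5→Ref (+1); total 4.
Path Well→P2→Ref (+1); total 5.
Path Well→P3→Ref (+1); total 6.
Path Well→M2→Ref (+1); total 7.
No residual Well→Ref path; max flow = 7.
Certifying cut of size 7: {Well→M2, Well→M3, Well→P2, Well→P3, Well→P4, Well→P5, Well→Ref}.

7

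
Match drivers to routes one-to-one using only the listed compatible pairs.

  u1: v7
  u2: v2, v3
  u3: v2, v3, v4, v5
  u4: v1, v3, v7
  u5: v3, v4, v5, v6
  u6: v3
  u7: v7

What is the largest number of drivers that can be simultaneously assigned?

6

Unit-capacity flow: source→left, listed edges, right→sink; max matching = max flow.
Augmenting path u1→v7 (+1); matched 1.
Augmenting path u2→v2 (+1); matched 2.
Augmenting path u3→v3 (+1); matched 3.
Augmenting path u4→v1 (+1); matched 4.
Augmenting path u5→v4 (+1); matched 5.
Augmenting path u6→v3→u3→v5 (+1); matched 6.
No augmenting path remains; maximum matching = 6.
König certificate: {u2, u3, u4, u5, u6, v7} is a vertex cover of size 6 (every listed pair touches it), so no matching can be larger.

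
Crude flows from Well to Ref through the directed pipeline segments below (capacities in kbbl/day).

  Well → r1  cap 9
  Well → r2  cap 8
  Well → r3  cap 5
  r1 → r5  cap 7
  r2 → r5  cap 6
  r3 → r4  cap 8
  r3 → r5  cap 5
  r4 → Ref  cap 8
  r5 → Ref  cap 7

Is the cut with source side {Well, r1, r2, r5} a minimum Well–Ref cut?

Given cut capacity: 5 + 7 = 12.
Augment Well→r1→r5→Ref: bottleneck 7, flow now 7.
Augment Well→r3→r4→Ref: bottleneck 5, flow now 12.
No augmenting path remains; maximum flow = 12.
Cut capacity 12 equals the max flow, so it is a minimum cut.

Yes — it is a minimum cut (capacity 12).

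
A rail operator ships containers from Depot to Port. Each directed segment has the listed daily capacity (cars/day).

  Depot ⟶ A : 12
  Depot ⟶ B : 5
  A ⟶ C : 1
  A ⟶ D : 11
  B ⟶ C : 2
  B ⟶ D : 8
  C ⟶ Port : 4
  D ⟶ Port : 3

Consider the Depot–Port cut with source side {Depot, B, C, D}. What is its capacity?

19

Edges leaving {Depot, B, C, D}: Depot→A (12), C→Port (4), D→Port (3).
Cut capacity = 12 + 4 + 3 = 19.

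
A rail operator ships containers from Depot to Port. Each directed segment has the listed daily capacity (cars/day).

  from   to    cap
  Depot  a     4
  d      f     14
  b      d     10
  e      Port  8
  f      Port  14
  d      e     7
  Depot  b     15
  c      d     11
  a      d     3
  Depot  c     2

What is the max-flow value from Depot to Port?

Augment Depot→a→d→e→Port: bottleneck 3, flow now 3.
Augment Depot→b→d→e→Port: bottleneck 4, flow now 7.
Augment Depot→b→d→f→Port: bottleneck 6, flow now 13.
Augment Depot→c→d→f→Port: bottleneck 2, flow now 15.
No augmenting path remains; maximum flow = 15.
In the residual graph, reachable from Depot: {Depot, a, b}.
Min-cut edges: Depot→c (2), a→d (3), b→d (10); capacity 2 + 3 + 10 = 15.
This cut is saturated, so no flow can exceed 15.

15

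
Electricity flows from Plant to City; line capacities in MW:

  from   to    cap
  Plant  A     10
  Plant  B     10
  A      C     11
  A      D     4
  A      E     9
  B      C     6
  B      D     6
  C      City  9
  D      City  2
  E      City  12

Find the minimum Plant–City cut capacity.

Augment Plant→A→C→City: bottleneck 9, flow now 9.
Augment Plant→A→D→City: bottleneck 1, flow now 10.
Augment Plant→B→D→City: bottleneck 1, flow now 11.
Augment Plant→B→C→A→E→City: bottleneck 6, flow now 17. (uses reverse residual edge)
Augment Plant→B→D→A→E→City: bottleneck 1, flow now 18. (uses reverse residual edge)
No augmenting path remains; maximum flow = 18.
By max-flow min-cut, the minimum cut capacity equals the max flow.
In the residual graph, reachable from Plant: {Plant, B, D}.
Min-cut edges: Plant→A (10), B→C (6), D→City (2); capacity 10 + 6 + 2 = 18.

18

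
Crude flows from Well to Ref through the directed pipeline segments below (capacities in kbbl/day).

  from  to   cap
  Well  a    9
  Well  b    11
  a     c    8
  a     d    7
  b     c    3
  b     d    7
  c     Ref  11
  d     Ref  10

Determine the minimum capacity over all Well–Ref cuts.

19

Augment Well→a→c→Ref: bottleneck 8, flow now 8.
Augment Well→a→d→Ref: bottleneck 1, flow now 9.
Augment Well→b→c→Ref: bottleneck 3, flow now 12.
Augment Well→b→d→Ref: bottleneck 7, flow now 19.
No augmenting path remains; maximum flow = 19.
By max-flow min-cut, the minimum cut capacity equals the max flow.
In the residual graph, reachable from Well: {Well, b}.
Min-cut edges: Well→a (9), b→c (3), b→d (7); capacity 9 + 3 + 7 = 19.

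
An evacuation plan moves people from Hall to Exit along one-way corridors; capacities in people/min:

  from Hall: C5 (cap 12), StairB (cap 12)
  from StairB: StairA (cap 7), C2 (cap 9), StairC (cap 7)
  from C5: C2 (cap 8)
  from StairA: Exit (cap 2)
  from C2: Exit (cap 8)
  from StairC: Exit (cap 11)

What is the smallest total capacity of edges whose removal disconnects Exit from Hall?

Augment Hall→StairB→StairA→Exit: bottleneck 2, flow now 2.
Augment Hall→StairB→C2→Exit: bottleneck 8, flow now 10.
Augment Hall→StairB→StairC→Exit: bottleneck 2, flow now 12.
Augment Hall→C5→C2→StairB→StairC→Exit: bottleneck 5, flow now 17. (uses reverse residual edge)
No augmenting path remains; maximum flow = 17.
By max-flow min-cut, the minimum cut capacity equals the max flow.
In the residual graph, reachable from Hall: {Hall, StairB, C5, StairA, C2}.
Min-cut edges: StairB→StairC (7), StairA→Exit (2), C2→Exit (8); capacity 7 + 2 + 8 = 17.

17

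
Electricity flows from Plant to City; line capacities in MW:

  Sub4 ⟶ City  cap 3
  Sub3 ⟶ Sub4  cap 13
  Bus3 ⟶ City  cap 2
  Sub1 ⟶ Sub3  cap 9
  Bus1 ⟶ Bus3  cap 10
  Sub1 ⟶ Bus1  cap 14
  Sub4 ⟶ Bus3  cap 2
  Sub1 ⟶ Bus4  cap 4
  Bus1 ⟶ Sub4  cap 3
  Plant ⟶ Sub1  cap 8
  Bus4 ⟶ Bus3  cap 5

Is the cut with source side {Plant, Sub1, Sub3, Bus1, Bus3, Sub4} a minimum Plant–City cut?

Given cut capacity: 4 + 2 + 3 = 9.
Augment Plant→Sub1→Sub3→Sub4→City: bottleneck 3, flow now 3.
Augment Plant→Sub1→Bus1→Bus3→City: bottleneck 2, flow now 5.
No augmenting path remains; maximum flow = 5.
In the residual graph, reachable from Plant: {Plant, Sub1, Sub3, Bus1, Bus4, Bus3, Sub4}.
Min-cut edges: Bus3→City (2), Sub4→City (3); capacity 2 + 3 = 5.
Cut capacity 9 exceeds the max flow 5, so it is not minimum.

No — its capacity is 9, but the minimum cut has capacity 5.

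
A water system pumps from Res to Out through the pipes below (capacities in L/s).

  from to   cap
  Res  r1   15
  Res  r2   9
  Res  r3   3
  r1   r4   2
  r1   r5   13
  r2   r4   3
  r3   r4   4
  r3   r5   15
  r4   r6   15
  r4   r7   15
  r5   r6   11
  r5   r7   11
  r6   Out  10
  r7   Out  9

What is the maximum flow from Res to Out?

Augment Res→r1→r4→r6→Out: bottleneck 2, flow now 2.
Augment Res→r1→r5→r6→Out: bottleneck 8, flow now 10.
Augment Res→r1→r5→r7→Out: bottleneck 5, flow now 15.
Augment Res→r2→r4→r7→Out: bottleneck 3, flow now 18.
Augment Res→r3→r4→r7→Out: bottleneck 1, flow now 19.
No augmenting path remains; maximum flow = 19.
In the residual graph, reachable from Res: {Res, r1, r2, r3, r4, r5, r6, r7}.
Min-cut edges: r6→Out (10), r7→Out (9); capacity 10 + 9 = 19.
This cut is saturated, so no flow can exceed 19.

19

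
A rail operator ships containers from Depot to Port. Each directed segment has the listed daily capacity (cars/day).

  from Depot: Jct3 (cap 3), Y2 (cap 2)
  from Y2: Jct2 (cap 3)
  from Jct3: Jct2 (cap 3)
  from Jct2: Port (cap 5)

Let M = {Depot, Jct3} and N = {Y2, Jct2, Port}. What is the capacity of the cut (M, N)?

5

Edges leaving {Depot, Jct3}: Depot→Y2 (2), Jct3→Jct2 (3).
Cut capacity = 2 + 3 = 5.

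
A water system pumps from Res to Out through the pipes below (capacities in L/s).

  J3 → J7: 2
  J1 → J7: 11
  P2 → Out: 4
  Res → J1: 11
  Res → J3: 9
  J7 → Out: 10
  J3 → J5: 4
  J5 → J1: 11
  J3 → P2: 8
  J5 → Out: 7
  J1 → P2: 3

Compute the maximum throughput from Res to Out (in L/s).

18

Augment Res→J1→P2→Out: bottleneck 3, flow now 3.
Augment Res→J1→J7→Out: bottleneck 8, flow now 11.
Augment Res→J3→J5→Out: bottleneck 4, flow now 15.
Augment Res→J3→P2→Out: bottleneck 1, flow now 16.
Augment Res→J3→J7→Out: bottleneck 2, flow now 18.
No augmenting path remains; maximum flow = 18.
In the residual graph, reachable from Res: {Res, J1, J3, P2, J7}.
Min-cut edges: J3→J5 (4), P2→Out (4), J7→Out (10); capacity 4 + 4 + 10 = 18.
This cut is saturated, so no flow can exceed 18.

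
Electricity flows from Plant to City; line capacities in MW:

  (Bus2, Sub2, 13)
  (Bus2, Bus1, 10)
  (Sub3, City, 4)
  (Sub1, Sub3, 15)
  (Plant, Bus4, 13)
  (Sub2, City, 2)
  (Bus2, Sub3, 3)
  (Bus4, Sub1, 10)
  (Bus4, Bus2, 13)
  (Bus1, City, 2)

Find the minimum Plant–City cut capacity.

Augment Plant→Bus4→Bus2→Sub2→City: bottleneck 2, flow now 2.
Augment Plant→Bus4→Bus2→Sub3→City: bottleneck 3, flow now 5.
Augment Plant→Bus4→Bus2→Bus1→City: bottleneck 2, flow now 7.
Augment Plant→Bus4→Sub1→Sub3→City: bottleneck 1, flow now 8.
No augmenting path remains; maximum flow = 8.
By max-flow min-cut, the minimum cut capacity equals the max flow.
In the residual graph, reachable from Plant: {Plant, Bus4, Bus2, Sub1, Sub2, Sub3, Bus1}.
Min-cut edges: Sub2→City (2), Sub3→City (4), Bus1→City (2); capacity 2 + 4 + 2 = 8.

8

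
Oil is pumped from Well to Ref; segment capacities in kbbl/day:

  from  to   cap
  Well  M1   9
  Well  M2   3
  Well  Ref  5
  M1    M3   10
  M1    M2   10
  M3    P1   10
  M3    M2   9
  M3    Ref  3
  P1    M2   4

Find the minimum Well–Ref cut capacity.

8

Augment Well→Ref: bottleneck 5, flow now 5.
Augment Well→M1→M3→Ref: bottleneck 3, flow now 8.
No augmenting path remains; maximum flow = 8.
By max-flow min-cut, the minimum cut capacity equals the max flow.
In the residual graph, reachable from Well: {Well, M1, M3, P1, M2}.
Min-cut edges: Well→Ref (5), M3→Ref (3); capacity 5 + 3 = 8.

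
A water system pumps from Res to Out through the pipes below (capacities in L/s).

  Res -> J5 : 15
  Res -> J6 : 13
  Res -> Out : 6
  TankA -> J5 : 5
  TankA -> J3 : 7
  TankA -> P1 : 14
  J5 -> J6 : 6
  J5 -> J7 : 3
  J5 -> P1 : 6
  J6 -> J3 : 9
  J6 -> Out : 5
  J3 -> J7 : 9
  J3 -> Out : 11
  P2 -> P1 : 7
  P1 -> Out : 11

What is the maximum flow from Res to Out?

26

Augment Res→Out: bottleneck 6, flow now 6.
Augment Res→J6→Out: bottleneck 5, flow now 11.
Augment Res→J5→P1→Out: bottleneck 6, flow now 17.
Augment Res→J6→J3→Out: bottleneck 8, flow now 25.
Augment Res→J5→J6→J3→Out: bottleneck 1, flow now 26.
No augmenting path remains; maximum flow = 26.
In the residual graph, reachable from Res: {Res, J5, J6, J7}.
Min-cut edges: Res→Out (6), J5→P1 (6), J6→J3 (9), J6→Out (5); capacity 6 + 6 + 9 + 5 = 26.
This cut is saturated, so no flow can exceed 26.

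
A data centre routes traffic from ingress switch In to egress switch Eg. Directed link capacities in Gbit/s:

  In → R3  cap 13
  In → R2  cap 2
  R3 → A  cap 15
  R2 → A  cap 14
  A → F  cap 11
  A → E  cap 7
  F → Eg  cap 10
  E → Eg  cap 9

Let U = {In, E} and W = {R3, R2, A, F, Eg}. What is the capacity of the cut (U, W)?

Edges leaving {In, E}: In→R3 (13), In→R2 (2), E→Eg (9).
Cut capacity = 13 + 2 + 9 = 24.

24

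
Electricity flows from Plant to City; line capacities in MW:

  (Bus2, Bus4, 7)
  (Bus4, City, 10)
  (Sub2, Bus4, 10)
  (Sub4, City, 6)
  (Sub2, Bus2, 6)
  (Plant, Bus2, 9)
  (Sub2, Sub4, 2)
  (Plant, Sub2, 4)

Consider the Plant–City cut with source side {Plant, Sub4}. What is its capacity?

19

Edges leaving {Plant, Sub4}: Plant→Bus2 (9), Plant→Sub2 (4), Sub4→City (6).
Cut capacity = 9 + 4 + 6 = 19.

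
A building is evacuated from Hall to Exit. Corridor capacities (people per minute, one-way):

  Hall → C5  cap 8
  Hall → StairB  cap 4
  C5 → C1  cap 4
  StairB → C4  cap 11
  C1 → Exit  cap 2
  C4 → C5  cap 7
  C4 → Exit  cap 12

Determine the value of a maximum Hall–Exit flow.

Augment Hall→C5→C1→Exit: bottleneck 2, flow now 2.
Augment Hall→StairB→C4→Exit: bottleneck 4, flow now 6.
No augmenting path remains; maximum flow = 6.
In the residual graph, reachable from Hall: {Hall, C5, C1}.
Min-cut edges: Hall→StairB (4), C1→Exit (2); capacity 4 + 2 = 6.
This cut is saturated, so no flow can exceed 6.

6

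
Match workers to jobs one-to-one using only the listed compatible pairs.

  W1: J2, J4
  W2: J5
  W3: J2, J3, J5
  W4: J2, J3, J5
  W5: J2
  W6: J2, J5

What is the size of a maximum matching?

4

Unit-capacity flow: source→left, listed edges, right→sink; max matching = max flow.
Augmenting path W1→J2 (+1); matched 1.
Augmenting path W2→J5 (+1); matched 2.
Augmenting path W3→J3 (+1); matched 3.
Augmenting path W4→J2→W1→J4 (+1); matched 4.
No augmenting path remains; maximum matching = 4.
König certificate: {W1, J2, J3, J5} is a vertex cover of size 4 (every listed pair touches it), so no matching can be larger.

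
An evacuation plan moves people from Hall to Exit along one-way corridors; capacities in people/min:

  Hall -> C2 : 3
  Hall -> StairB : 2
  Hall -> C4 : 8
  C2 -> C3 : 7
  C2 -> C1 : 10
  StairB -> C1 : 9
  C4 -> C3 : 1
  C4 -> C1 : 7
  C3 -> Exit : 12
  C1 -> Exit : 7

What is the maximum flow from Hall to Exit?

Augment Hall→C2→C3→Exit: bottleneck 3, flow now 3.
Augment Hall→StairB→C1→Exit: bottleneck 2, flow now 5.
Augment Hall→C4→C3→Exit: bottleneck 1, flow now 6.
Augment Hall→C4→C1→Exit: bottleneck 5, flow now 11.
No augmenting path remains; maximum flow = 11.
In the residual graph, reachable from Hall: {Hall, StairB, C4, C1}.
Min-cut edges: Hall→C2 (3), C4→C3 (1), C1→Exit (7); capacity 3 + 1 + 7 = 11.
This cut is saturated, so no flow can exceed 11.

11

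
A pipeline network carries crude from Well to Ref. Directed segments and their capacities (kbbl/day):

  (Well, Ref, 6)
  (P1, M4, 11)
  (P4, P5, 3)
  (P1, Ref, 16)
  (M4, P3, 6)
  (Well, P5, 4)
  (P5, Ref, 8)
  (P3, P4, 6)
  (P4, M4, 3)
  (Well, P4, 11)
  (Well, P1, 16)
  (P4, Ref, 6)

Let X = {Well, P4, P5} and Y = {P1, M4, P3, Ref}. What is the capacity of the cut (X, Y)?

Edges leaving {Well, P4, P5}: Well→P1 (16), Well→Ref (6), P4→M4 (3), P4→Ref (6), P5→Ref (8).
Cut capacity = 16 + 6 + 3 + 6 + 8 = 39.

39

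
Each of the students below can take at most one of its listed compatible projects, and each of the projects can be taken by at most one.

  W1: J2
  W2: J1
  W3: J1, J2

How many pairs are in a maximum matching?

2

Unit-capacity flow: source→left, listed edges, right→sink; max matching = max flow.
Augmenting path W1→J2 (+1); matched 1.
Augmenting path W2→J1 (+1); matched 2.
No augmenting path remains; maximum matching = 2.
König certificate: {J1, J2} is a vertex cover of size 2 (every listed pair touches it), so no matching can be larger.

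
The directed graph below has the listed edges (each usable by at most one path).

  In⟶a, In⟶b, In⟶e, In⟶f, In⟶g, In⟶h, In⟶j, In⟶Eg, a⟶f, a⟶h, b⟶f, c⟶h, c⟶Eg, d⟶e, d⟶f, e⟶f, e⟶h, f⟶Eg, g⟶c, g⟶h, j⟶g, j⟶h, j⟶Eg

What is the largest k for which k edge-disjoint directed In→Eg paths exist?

Assign every edge capacity 1; by Menger, the answer equals the max flow.
Path In→Eg (+1); total 1.
Path In→f→Eg (+1); total 2.
Path In→j→Eg (+1); total 3.
Path In→g→c→Eg (+1); total 4.
No residual In→Eg path; max flow = 4.
Certifying cut of size 4: {In→Eg, In→g, In→j, f→Eg}.

4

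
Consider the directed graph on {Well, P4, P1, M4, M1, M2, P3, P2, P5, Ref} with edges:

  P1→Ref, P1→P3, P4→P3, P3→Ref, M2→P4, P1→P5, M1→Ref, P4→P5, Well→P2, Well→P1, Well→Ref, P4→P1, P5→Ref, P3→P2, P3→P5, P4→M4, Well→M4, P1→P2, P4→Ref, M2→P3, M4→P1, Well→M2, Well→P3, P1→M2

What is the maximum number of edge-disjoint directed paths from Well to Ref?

5

Assign every edge capacity 1; by Menger, the answer equals the max flow.
Path Well→Ref (+1); total 1.
Path Well→P1→Ref (+1); total 2.
Path Well→P3→Ref (+1); total 3.
Path Well→M2→P4→Ref (+1); total 4.
Path Well→M4→P1→P5→Ref (+1); total 5.
No residual Well→Ref path; max flow = 5.
Certifying cut of size 5: {Well→M2, Well→M4, Well→P1, Well→P3, Well→Ref}.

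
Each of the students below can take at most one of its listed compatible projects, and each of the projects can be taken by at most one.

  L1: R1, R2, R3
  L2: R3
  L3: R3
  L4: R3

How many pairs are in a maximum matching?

2

Unit-capacity flow: source→left, listed edges, right→sink; max matching = max flow.
Augmenting path L1→R1 (+1); matched 1.
Augmenting path L2→R3 (+1); matched 2.
No augmenting path remains; maximum matching = 2.
König certificate: {L1, R3} is a vertex cover of size 2 (every listed pair touches it), so no matching can be larger.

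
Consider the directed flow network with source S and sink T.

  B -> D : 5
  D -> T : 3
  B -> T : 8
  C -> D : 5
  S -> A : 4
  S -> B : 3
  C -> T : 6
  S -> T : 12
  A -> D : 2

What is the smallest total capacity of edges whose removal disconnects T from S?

17

Augment S→T: bottleneck 12, flow now 12.
Augment S→B→T: bottleneck 3, flow now 15.
Augment S→A→D→T: bottleneck 2, flow now 17.
No augmenting path remains; maximum flow = 17.
By max-flow min-cut, the minimum cut capacity equals the max flow.
In the residual graph, reachable from S: {S, A}.
Min-cut edges: S→B (3), S→T (12), A→D (2); capacity 3 + 12 + 2 = 17.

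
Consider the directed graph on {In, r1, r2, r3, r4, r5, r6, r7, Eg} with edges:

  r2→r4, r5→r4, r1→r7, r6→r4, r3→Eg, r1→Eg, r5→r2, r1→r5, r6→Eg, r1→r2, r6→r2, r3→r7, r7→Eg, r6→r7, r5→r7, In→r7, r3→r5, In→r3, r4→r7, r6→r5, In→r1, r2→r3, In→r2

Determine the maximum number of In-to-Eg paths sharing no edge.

Assign every edge capacity 1; by Menger, the answer equals the max flow.
Path In→r1→Eg (+1); total 1.
Path In→r3→Eg (+1); total 2.
Path In→r7→Eg (+1); total 3.
No residual In→Eg path; max flow = 3.
Certifying cut of size 3: {In→r1, r3→Eg, r7→Eg}.

3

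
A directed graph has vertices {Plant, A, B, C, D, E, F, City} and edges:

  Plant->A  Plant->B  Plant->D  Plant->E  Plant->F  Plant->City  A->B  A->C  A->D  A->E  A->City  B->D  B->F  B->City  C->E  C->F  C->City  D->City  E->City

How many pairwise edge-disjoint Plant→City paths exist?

5

Assign every edge capacity 1; by Menger, the answer equals the max flow.
Path Plant→City (+1); total 1.
Path Plant→A→City (+1); total 2.
Path Plant→B→City (+1); total 3.
Path Plant→D→City (+1); total 4.
Path Plant→E→City (+1); total 5.
No residual Plant→City path; max flow = 5.
Certifying cut of size 5: {Plant→A, Plant→B, Plant→City, Plant→D, Plant→E}.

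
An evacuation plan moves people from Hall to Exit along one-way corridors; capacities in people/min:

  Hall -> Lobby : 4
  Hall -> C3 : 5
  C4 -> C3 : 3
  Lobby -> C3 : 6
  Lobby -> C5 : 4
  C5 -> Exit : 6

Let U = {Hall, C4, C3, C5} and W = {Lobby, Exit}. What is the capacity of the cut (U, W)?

10

Edges leaving {Hall, C4, C3, C5}: Hall→Lobby (4), C5→Exit (6).
Cut capacity = 4 + 6 = 10.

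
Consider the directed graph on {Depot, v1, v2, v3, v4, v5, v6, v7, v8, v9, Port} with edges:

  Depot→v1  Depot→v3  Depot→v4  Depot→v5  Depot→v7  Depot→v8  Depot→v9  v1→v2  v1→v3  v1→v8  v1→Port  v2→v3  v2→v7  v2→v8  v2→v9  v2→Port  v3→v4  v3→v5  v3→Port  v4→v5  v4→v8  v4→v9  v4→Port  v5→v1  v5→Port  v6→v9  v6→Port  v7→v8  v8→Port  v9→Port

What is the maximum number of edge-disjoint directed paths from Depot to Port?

6

Assign every edge capacity 1; by Menger, the answer equals the max flow.
Path Depot→v1→Port (+1); total 1.
Path Depot→v3→Port (+1); total 2.
Path Depot→v4→Port (+1); total 3.
Path Depot→v5→Port (+1); total 4.
Path Depot→v8→Port (+1); total 5.
Path Depot→v9→Port (+1); total 6.
No residual Depot→Port path; max flow = 6.
Certifying cut of size 6: {Depot→v1, Depot→v3, Depot→v4, Depot→v5, Depot→v9, v8→Port}.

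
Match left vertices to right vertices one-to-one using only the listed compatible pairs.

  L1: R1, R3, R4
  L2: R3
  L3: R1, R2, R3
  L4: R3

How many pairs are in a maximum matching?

3

Unit-capacity flow: source→left, listed edges, right→sink; max matching = max flow.
Augmenting path L1→R1 (+1); matched 1.
Augmenting path L2→R3 (+1); matched 2.
Augmenting path L3→R2 (+1); matched 3.
No augmenting path remains; maximum matching = 3.
König certificate: {L1, L3, R3} is a vertex cover of size 3 (every listed pair touches it), so no matching can be larger.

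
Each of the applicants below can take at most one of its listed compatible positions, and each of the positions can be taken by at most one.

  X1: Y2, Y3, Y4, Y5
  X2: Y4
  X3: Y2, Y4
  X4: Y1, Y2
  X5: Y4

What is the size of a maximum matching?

4

Unit-capacity flow: source→left, listed edges, right→sink; max matching = max flow.
Augmenting path X1→Y2 (+1); matched 1.
Augmenting path X2→Y4 (+1); matched 2.
Augmenting path X4→Y1 (+1); matched 3.
Augmenting path X3→Y2→X1→Y3 (+1); matched 4.
No augmenting path remains; maximum matching = 4.
König certificate: {X1, X3, X4, Y4} is a vertex cover of size 4 (every listed pair touches it), so no matching can be larger.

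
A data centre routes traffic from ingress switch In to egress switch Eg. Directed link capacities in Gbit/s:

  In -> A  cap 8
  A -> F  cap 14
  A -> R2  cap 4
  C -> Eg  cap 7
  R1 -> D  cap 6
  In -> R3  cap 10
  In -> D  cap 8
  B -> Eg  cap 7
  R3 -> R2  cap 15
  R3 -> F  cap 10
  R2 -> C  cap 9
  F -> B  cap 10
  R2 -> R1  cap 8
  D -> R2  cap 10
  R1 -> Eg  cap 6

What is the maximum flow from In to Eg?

Augment In→D→R2→R1→Eg: bottleneck 6, flow now 6.
Augment In→D→R2→C→Eg: bottleneck 2, flow now 8.
Augment In→R3→R2→C→Eg: bottleneck 5, flow now 13.
Augment In→R3→F→B→Eg: bottleneck 5, flow now 18.
Augment In→A→F→B→Eg: bottleneck 2, flow now 20.
No augmenting path remains; maximum flow = 20.
In the residual graph, reachable from In: {In, D, R3, A, R2, F, R1, C, B}.
Min-cut edges: R1→Eg (6), C→Eg (7), B→Eg (7); capacity 6 + 7 + 7 = 20.
This cut is saturated, so no flow can exceed 20.

20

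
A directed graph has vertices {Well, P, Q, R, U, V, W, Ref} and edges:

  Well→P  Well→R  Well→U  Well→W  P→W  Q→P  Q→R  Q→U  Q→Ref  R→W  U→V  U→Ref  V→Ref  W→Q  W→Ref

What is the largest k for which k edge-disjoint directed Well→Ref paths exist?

3

Assign every edge capacity 1; by Menger, the answer equals the max flow.
Path Well→U→Ref (+1); total 1.
Path Well→W→Ref (+1); total 2.
Path Well→P→W→Q→Ref (+1); total 3.
No residual Well→Ref path; max flow = 3.
Certifying cut of size 3: {W→Q, W→Ref, Well→U}.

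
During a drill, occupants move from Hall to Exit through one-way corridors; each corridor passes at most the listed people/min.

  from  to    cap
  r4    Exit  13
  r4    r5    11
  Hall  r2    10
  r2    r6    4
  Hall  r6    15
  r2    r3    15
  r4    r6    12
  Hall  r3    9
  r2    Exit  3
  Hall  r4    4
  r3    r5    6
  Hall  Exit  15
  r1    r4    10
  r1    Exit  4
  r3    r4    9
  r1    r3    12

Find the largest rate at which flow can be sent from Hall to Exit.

Augment Hall→Exit: bottleneck 15, flow now 15.
Augment Hall→r2→Exit: bottleneck 3, flow now 18.
Augment Hall→r4→Exit: bottleneck 4, flow now 22.
Augment Hall→r3→r4→Exit: bottleneck 9, flow now 31.
No augmenting path remains; maximum flow = 31.
In the residual graph, reachable from Hall: {Hall, r2, r3, r5, r6}.
Min-cut edges: Hall→r4 (4), Hall→Exit (15), r2→Exit (3), r3→r4 (9); capacity 4 + 15 + 3 + 9 = 31.
This cut is saturated, so no flow can exceed 31.

31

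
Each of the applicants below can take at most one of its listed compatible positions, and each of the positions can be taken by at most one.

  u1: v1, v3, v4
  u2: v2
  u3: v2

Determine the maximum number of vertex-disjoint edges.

Unit-capacity flow: source→left, listed edges, right→sink; max matching = max flow.
Augmenting path u1→v1 (+1); matched 1.
Augmenting path u2→v2 (+1); matched 2.
No augmenting path remains; maximum matching = 2.
König certificate: {u1, v2} is a vertex cover of size 2 (every listed pair touches it), so no matching can be larger.

2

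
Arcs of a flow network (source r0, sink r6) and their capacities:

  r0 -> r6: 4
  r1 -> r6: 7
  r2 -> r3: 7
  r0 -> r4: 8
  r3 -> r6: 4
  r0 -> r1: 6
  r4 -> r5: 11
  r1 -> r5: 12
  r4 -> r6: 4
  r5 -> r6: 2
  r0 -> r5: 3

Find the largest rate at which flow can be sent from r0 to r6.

16

Augment r0→r6: bottleneck 4, flow now 4.
Augment r0→r1→r6: bottleneck 6, flow now 10.
Augment r0→r4→r6: bottleneck 4, flow now 14.
Augment r0→r5→r6: bottleneck 2, flow now 16.
No augmenting path remains; maximum flow = 16.
In the residual graph, reachable from r0: {r0, r4, r5}.
Min-cut edges: r0→r1 (6), r0→r6 (4), r4→r6 (4), r5→r6 (2); capacity 6 + 4 + 4 + 2 = 16.
This cut is saturated, so no flow can exceed 16.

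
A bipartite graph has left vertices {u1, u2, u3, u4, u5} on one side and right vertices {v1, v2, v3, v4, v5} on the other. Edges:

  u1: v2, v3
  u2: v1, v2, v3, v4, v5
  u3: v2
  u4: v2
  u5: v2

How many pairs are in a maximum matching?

Unit-capacity flow: source→left, listed edges, right→sink; max matching = max flow.
Augmenting path u1→v2 (+1); matched 1.
Augmenting path u2→v1 (+1); matched 2.
Augmenting path u3→v2→u1→v3 (+1); matched 3.
No augmenting path remains; maximum matching = 3.
König certificate: {u1, u2, v2} is a vertex cover of size 3 (every listed pair touches it), so no matching can be larger.

3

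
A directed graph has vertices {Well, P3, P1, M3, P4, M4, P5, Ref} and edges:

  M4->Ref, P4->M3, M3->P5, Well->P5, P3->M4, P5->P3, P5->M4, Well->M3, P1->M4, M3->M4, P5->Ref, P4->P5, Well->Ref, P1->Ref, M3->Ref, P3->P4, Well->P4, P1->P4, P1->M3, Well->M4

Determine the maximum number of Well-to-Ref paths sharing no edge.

4

Assign every edge capacity 1; by Menger, the answer equals the max flow.
Path Well→Ref (+1); total 1.
Path Well→M3→Ref (+1); total 2.
Path Well→M4→Ref (+1); total 3.
Path Well→P5→Ref (+1); total 4.
No residual Well→Ref path; max flow = 4.
Certifying cut of size 4: {M3→Ref, M4→Ref, P5→Ref, Well→Ref}.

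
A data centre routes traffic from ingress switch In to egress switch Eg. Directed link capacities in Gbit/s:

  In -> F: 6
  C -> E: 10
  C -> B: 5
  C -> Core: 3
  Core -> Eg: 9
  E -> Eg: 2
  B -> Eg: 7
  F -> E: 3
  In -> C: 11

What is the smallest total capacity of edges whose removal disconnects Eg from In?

Augment In→C→Core→Eg: bottleneck 3, flow now 3.
Augment In→C→E→Eg: bottleneck 2, flow now 5.
Augment In→C→B→Eg: bottleneck 5, flow now 10.
No augmenting path remains; maximum flow = 10.
By max-flow min-cut, the minimum cut capacity equals the max flow.
In the residual graph, reachable from In: {In, C, F, E}.
Min-cut edges: C→Core (3), C→B (5), E→Eg (2); capacity 3 + 5 + 2 = 10.

10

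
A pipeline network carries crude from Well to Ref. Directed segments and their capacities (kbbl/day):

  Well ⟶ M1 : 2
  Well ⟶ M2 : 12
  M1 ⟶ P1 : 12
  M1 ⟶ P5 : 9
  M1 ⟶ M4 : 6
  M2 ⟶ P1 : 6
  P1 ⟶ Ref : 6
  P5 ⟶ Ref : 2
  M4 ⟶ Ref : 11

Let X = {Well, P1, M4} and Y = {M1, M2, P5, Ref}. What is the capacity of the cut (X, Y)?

Edges leaving {Well, P1, M4}: Well→M1 (2), Well→M2 (12), P1→Ref (6), M4→Ref (11).
Cut capacity = 2 + 12 + 6 + 11 = 31.

31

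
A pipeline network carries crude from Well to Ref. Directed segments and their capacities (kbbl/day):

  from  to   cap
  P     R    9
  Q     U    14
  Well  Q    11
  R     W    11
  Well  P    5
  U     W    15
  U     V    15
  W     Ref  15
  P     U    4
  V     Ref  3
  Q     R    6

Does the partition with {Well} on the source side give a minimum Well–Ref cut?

Yes — it is a minimum cut (capacity 16).

Given cut capacity: 5 + 11 = 16.
Augment Well→P→R→W→Ref: bottleneck 5, flow now 5.
Augment Well→Q→R→W→Ref: bottleneck 6, flow now 11.
Augment Well→Q→U→V→Ref: bottleneck 3, flow now 14.
Augment Well→Q→U→W→Ref: bottleneck 2, flow now 16.
No augmenting path remains; maximum flow = 16.
Cut capacity 16 equals the max flow, so it is a minimum cut.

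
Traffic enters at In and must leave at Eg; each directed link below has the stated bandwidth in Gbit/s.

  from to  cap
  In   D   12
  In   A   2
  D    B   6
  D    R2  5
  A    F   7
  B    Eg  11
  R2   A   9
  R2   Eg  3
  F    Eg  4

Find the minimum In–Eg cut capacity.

Augment In→D→B→Eg: bottleneck 6, flow now 6.
Augment In→D→R2→Eg: bottleneck 3, flow now 9.
Augment In→A→F→Eg: bottleneck 2, flow now 11.
Augment In→D→R2→A→F→Eg: bottleneck 2, flow now 13.
No augmenting path remains; maximum flow = 13.
By max-flow min-cut, the minimum cut capacity equals the max flow.
In the residual graph, reachable from In: {In, D}.
Min-cut edges: In→A (2), D→B (6), D→R2 (5); capacity 2 + 6 + 5 = 13.

13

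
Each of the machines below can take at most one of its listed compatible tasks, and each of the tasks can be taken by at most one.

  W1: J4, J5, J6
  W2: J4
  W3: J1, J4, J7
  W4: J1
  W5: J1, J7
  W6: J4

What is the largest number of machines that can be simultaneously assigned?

Unit-capacity flow: source→left, listed edges, right→sink; max matching = max flow.
Augmenting path W1→J4 (+1); matched 1.
Augmenting path W3→J1 (+1); matched 2.
Augmenting path W5→J7 (+1); matched 3.
Augmenting path W2→J4→W1→J5 (+1); matched 4.
No augmenting path remains; maximum matching = 4.
König certificate: {W1, J1, J4, J7} is a vertex cover of size 4 (every listed pair touches it), so no matching can be larger.

4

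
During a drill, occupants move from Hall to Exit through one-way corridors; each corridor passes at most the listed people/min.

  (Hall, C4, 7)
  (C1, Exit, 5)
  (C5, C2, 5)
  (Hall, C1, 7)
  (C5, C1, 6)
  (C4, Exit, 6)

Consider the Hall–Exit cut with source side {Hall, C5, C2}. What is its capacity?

Edges leaving {Hall, C5, C2}: Hall→C4 (7), Hall→C1 (7), C5→C1 (6).
Cut capacity = 7 + 7 + 6 = 20.

20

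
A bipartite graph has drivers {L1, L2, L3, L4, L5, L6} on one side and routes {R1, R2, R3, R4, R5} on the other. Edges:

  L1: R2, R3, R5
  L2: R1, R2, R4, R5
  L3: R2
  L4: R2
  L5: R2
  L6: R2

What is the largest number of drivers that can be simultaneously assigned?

Unit-capacity flow: source→left, listed edges, right→sink; max matching = max flow.
Augmenting path L1→R2 (+1); matched 1.
Augmenting path L2→R1 (+1); matched 2.
Augmenting path L3→R2→L1→R3 (+1); matched 3.
No augmenting path remains; maximum matching = 3.
König certificate: {L1, L2, R2} is a vertex cover of size 3 (every listed pair touches it), so no matching can be larger.

3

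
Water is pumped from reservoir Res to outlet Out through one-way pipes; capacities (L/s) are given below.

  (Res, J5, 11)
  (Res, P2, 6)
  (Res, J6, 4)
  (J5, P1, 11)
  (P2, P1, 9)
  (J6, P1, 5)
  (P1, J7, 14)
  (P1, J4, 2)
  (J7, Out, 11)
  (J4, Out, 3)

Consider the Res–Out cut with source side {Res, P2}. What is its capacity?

24

Edges leaving {Res, P2}: Res→J5 (11), Res→J6 (4), P2→P1 (9).
Cut capacity = 11 + 4 + 9 = 24.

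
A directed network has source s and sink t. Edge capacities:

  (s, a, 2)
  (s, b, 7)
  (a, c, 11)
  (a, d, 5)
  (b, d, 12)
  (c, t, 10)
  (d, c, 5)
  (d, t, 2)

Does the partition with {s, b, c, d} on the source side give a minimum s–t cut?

No — its capacity is 14, but the minimum cut has capacity 9.

Given cut capacity: 2 + 10 + 2 = 14.
Augment s→a→c→t: bottleneck 2, flow now 2.
Augment s→b→d→t: bottleneck 2, flow now 4.
Augment s→b→d→c→t: bottleneck 5, flow now 9.
No augmenting path remains; maximum flow = 9.
In the residual graph, reachable from s: {s}.
Min-cut edges: s→a (2), s→b (7); capacity 2 + 7 = 9.
Cut capacity 14 exceeds the max flow 9, so it is not minimum.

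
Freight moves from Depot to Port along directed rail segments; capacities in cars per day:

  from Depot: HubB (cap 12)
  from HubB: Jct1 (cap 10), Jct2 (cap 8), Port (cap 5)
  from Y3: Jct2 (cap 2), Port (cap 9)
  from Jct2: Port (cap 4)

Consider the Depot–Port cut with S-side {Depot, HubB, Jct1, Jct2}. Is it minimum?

Yes — it is a minimum cut (capacity 9).

Given cut capacity: 5 + 4 = 9.
Augment Depot→HubB→Port: bottleneck 5, flow now 5.
Augment Depot→HubB→Jct2→Port: bottleneck 4, flow now 9.
No augmenting path remains; maximum flow = 9.
Cut capacity 9 equals the max flow, so it is a minimum cut.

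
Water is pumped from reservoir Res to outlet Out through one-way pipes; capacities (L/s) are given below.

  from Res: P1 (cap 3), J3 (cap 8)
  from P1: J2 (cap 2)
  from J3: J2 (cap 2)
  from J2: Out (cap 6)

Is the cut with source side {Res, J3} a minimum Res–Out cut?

No — its capacity is 5, but the minimum cut has capacity 4.

Given cut capacity: 3 + 2 = 5.
Augment Res→P1→J2→Out: bottleneck 2, flow now 2.
Augment Res→J3→J2→Out: bottleneck 2, flow now 4.
No augmenting path remains; maximum flow = 4.
In the residual graph, reachable from Res: {Res, P1, J3}.
Min-cut edges: P1→J2 (2), J3→J2 (2); capacity 2 + 2 = 4.
Cut capacity 5 exceeds the max flow 4, so it is not minimum.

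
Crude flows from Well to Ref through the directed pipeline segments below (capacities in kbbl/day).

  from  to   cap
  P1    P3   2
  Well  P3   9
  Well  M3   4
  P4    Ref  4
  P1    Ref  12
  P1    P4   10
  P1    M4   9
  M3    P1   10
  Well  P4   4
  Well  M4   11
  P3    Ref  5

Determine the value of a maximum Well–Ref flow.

13

Augment Well→P4→Ref: bottleneck 4, flow now 4.
Augment Well→P3→Ref: bottleneck 5, flow now 9.
Augment Well→M3→P1→Ref: bottleneck 4, flow now 13.
No augmenting path remains; maximum flow = 13.
In the residual graph, reachable from Well: {Well, M4, P3}.
Min-cut edges: Well→M3 (4), Well→P4 (4), P3→Ref (5); capacity 4 + 4 + 5 = 13.
This cut is saturated, so no flow can exceed 13.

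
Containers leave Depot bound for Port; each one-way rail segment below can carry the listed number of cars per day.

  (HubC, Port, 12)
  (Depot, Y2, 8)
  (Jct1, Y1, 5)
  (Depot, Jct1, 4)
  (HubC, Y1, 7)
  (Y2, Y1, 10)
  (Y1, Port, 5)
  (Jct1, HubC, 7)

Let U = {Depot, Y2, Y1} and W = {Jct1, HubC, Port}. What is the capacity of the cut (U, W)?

9

Edges leaving {Depot, Y2, Y1}: Depot→Jct1 (4), Y1→Port (5).
Cut capacity = 4 + 5 = 9.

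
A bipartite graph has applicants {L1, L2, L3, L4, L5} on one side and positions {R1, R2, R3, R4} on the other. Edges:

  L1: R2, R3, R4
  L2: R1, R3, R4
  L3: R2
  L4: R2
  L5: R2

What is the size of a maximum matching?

Unit-capacity flow: source→left, listed edges, right→sink; max matching = max flow.
Augmenting path L1→R2 (+1); matched 1.
Augmenting path L2→R1 (+1); matched 2.
Augmenting path L3→R2→L1→R3 (+1); matched 3.
No augmenting path remains; maximum matching = 3.
König certificate: {L1, L2, R2} is a vertex cover of size 3 (every listed pair touches it), so no matching can be larger.

3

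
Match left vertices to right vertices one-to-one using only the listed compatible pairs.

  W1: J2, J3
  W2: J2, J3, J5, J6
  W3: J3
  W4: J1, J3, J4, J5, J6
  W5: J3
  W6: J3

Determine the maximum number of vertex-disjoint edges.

4

Unit-capacity flow: source→left, listed edges, right→sink; max matching = max flow.
Augmenting path W1→J2 (+1); matched 1.
Augmenting path W2→J3 (+1); matched 2.
Augmenting path W4→J1 (+1); matched 3.
Augmenting path W3→J3→W2→J5 (+1); matched 4.
No augmenting path remains; maximum matching = 4.
König certificate: {W1, W2, W4, J3} is a vertex cover of size 4 (every listed pair touches it), so no matching can be larger.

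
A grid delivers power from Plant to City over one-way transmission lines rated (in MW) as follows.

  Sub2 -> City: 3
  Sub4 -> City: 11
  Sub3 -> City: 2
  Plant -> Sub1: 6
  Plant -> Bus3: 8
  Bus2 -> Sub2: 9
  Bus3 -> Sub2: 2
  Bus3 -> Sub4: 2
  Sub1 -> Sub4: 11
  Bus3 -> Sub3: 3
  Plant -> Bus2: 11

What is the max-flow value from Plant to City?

13

Augment Plant→Bus2→Sub2→City: bottleneck 3, flow now 3.
Augment Plant→Bus3→Sub4→City: bottleneck 2, flow now 5.
Augment Plant→Bus3→Sub3→City: bottleneck 2, flow now 7.
Augment Plant→Sub1→Sub4→City: bottleneck 6, flow now 13.
No augmenting path remains; maximum flow = 13.
In the residual graph, reachable from Plant: {Plant, Bus2, Bus3, Sub2, Sub3}.
Min-cut edges: Plant→Sub1 (6), Bus3→Sub4 (2), Sub2→City (3), Sub3→City (2); capacity 6 + 2 + 3 + 2 = 13.
This cut is saturated, so no flow can exceed 13.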